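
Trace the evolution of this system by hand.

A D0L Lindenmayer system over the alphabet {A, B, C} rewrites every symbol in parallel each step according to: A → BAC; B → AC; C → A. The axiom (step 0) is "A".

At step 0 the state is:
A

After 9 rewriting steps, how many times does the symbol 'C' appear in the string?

406

t=0: A
t=1: BAC
t=2: ACBACA
t=3: BACAACBACABAC
t=4: ACBACABACBACAACBACABACACBACA
t=5: BACAACBACABACACBACAACBACABACBACAACBACABACACBACABACAACBACABAC
t=6: ACBACABACBACAACBACABACACBACABACAACBACABACBACAACBACABACACBA…CAACBACABACACBACABACAACBACABACACBACABACBACAACBACABACACBACA  (len 129)
t=7: BACAACBACABACACBACAACBACABACBACAACBACABACACBACABACAACBACAB…CAACBACABACACBACAACBACABACBACAACBACABACACBACABACAACBACABAC  (len 277)
t=8: ACBACABACBACAACBACABACACBACABACAACBACABACBACAACBACABACACBA…CAACBACABACACBACABACAACBACABACACBACABACBACAACBACABACACBACA  (len 595)
t=9: BACAACBACABACACBACAACBACABACBACAACBACABACACBACABACAACBACAB…CAACBACABACACBACAACBACABACBACAACBACABACACBACABACAACBACABAC  (len 1278)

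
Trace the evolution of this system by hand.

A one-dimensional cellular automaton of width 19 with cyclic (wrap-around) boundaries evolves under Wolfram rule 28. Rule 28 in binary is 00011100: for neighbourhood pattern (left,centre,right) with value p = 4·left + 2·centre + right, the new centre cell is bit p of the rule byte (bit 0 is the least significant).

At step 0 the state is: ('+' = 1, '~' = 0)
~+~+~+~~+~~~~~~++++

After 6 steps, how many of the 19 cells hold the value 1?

t=0: ~+~+~+~~+~~~~~~++++
t=1: ~+~+~++~++~~~~~+~~~
t=2: ~+~+~+~~+~+~~~~++~~
t=3: ~+~+~++~+~++~~~+~+~
t=4: ~+~+~+~~+~+~+~~+~++
t=5: ~+~+~++~+~+~++~+~+~
t=6: ~+~+~+~~+~+~+~~+~++

9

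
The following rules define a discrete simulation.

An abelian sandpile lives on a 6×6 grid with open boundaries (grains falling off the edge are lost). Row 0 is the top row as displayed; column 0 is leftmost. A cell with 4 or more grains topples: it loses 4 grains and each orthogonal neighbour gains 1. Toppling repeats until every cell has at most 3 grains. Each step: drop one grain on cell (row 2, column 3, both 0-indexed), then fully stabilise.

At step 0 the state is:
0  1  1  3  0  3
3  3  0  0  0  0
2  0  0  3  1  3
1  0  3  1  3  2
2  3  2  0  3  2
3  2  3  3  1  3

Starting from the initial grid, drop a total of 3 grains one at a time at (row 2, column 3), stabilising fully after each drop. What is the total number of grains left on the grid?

63

k=0  0  1  1  3  0  3
3  3  0  0  0  0
2  0  0  3  1  3
1  0  3  1  3  2
2  3  2  0  3  2
3  2  3  3  1  3
k=1  0  1  1  3  0  3
3  3  0  1  0  0
2  0  1  0  2  3
1  0  3  2  3  2
2  3  2  0  3  2
3  2  3  3  1  3
k=2  0  1  1  3  0  3
3  3  0  1  0  0
2  0  1  1  2  3
1  0  3  2  3  2
2  3  2  0  3  2
3  2  3  3  1  3
k=3  0  1  1  3  0  3
3  3  0  1  0  0
2  0  1  2  2  3
1  0  3  2  3  2
2  3  2  0  3  2
3  2  3  3  1  3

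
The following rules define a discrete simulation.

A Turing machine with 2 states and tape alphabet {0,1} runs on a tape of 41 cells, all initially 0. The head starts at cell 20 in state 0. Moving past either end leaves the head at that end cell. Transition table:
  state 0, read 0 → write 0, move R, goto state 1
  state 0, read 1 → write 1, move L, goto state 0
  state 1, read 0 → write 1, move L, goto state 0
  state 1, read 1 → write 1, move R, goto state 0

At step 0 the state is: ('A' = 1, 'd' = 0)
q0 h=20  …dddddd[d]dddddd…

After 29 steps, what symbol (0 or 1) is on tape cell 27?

[0] q0 h=20  …dddddd[d]dddddd…
[1] q1 h=21  …dddddd[d]dddddd…
[2] q0 h=20  …dddddd[d]Addddd…
[3] q1 h=21  …dddddd[A]dddddd…
[4] q0 h=22  …dddddA[d]dddddd…
[5] q1 h=23  …ddddAd[d]dddddd…
[6] q0 h=22  …dddddA[d]Addddd…
[7] q1 h=23  …ddddAd[A]dddddd…
[8] q0 h=24  …dddAdA[d]dddddd…
[9] q1 h=25  …ddAdAd[d]dddddd…
[10] q0 h=24  …dddAdA[d]Addddd…
[11] q1 h=25  …ddAdAd[A]dddddd…
[12] q0 h=26  …dAdAdA[d]dddddd…
[13] q1 h=27  …AdAdAd[d]dddddd…
[14] q0 h=26  …dAdAdA[d]Addddd…
[15] q1 h=27  …AdAdAd[A]dddddd…
[16] q0 h=28  …dAdAdA[d]dddddd…
[17] q1 h=29  …AdAdAd[d]dddddd…
[18] q0 h=28  …dAdAdA[d]Addddd…
[19] q1 h=29  …AdAdAd[A]dddddd…
[20] q0 h=30  …dAdAdA[d]dddddd…
[21] q1 h=31  …AdAdAd[d]dddddd…
[22] q0 h=30  …dAdAdA[d]Addddd…
[23] q1 h=31  …AdAdAd[A]dddddd…
[24] q0 h=32  …dAdAdA[d]dddddd…
[25] q1 h=33  …AdAdAd[d]dddddd…
[26] q0 h=32  …dAdAdA[d]Addddd…
[27] q1 h=33  …AdAdAd[A]dddddd…
[28] q0 h=34  …dAdAdA[d]dddddd|
[29] q1 h=35  …AdAdAd[d]ddddd|

1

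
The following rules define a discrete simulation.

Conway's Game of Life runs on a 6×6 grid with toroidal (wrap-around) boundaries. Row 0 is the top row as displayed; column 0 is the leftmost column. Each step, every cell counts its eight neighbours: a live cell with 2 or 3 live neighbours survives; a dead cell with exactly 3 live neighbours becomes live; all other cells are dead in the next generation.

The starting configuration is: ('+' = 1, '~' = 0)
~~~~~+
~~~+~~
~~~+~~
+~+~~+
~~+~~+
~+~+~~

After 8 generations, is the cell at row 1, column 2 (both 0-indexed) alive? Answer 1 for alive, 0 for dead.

t=0: ~~~~~+
~~~+~~
~~~+~~
+~+~~+
~~+~~+
~+~+~~
t=1: ~~+~+~
~~~~+~
~~+++~
++++++
~~++++
+~+~+~
t=2: ~+~~+~
~~+~++
+~~~~~
+~~~~~
~~~~~~
~~+~~~
t=3: ~++~++
++~+++
++~~~~
~~~~~~
~~~~~~
~~~~~~
t=4: ~++~~~
~~~+~~
~++~+~
~~~~~~
~~~~~~
~~~~~~
t=5: ~~+~~~
~~~+~~
~~++~~
~~~~~~
~~~~~~
~~~~~~
t=6: ~~~~~~
~~~+~~
~~++~~
~~~~~~
~~~~~~
~~~~~~
t=7: ~~~~~~
~~++~~
~~++~~
~~~~~~
~~~~~~
~~~~~~
t=8: ~~~~~~
~~++~~
~~++~~
~~~~~~
~~~~~~
~~~~~~

1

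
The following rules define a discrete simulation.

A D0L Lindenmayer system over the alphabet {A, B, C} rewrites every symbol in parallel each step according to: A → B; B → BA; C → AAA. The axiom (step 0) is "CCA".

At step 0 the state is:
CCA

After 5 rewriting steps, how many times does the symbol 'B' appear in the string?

gen 0: CCA
gen 1: AAAAAAB
gen 2: BBBBBBBA
gen 3: BABABABABABABAB
gen 4: BABBABBABBABBABBABBABBA
gen 5: BABBABABBABABBABABBABABBABABBABABBABAB

23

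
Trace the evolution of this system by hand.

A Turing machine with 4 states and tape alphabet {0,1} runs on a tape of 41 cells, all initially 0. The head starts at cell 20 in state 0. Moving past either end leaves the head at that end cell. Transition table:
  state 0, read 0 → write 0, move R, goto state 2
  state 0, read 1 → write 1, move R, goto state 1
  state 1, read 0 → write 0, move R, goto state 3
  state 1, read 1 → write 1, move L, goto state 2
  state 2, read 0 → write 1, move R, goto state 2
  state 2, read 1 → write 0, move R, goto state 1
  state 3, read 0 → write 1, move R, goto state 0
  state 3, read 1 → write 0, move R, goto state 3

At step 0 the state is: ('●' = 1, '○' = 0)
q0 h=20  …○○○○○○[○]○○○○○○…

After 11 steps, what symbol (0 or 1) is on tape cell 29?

step 0: q0 h=20  …○○○○○○[○]○○○○○○…
step 1: q2 h=21  …○○○○○○[○]○○○○○○…
step 2: q2 h=22  …○○○○○●[○]○○○○○○…
step 3: q2 h=23  …○○○○●●[○]○○○○○○…
step 4: q2 h=24  …○○○●●●[○]○○○○○○…
step 5: q2 h=25  …○○●●●●[○]○○○○○○…
step 6: q2 h=26  …○●●●●●[○]○○○○○○…
step 7: q2 h=27  …●●●●●●[○]○○○○○○…
step 8: q2 h=28  …●●●●●●[○]○○○○○○…
step 9: q2 h=29  …●●●●●●[○]○○○○○○…
step 10: q2 h=30  …●●●●●●[○]○○○○○○…
step 11: q2 h=31  …●●●●●●[○]○○○○○○…

1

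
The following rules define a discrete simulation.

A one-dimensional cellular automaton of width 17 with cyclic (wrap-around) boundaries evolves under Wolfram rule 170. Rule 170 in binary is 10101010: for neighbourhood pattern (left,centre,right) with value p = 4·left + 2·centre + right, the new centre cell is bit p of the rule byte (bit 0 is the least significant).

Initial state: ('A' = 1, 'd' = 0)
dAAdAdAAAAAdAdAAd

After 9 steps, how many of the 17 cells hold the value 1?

11

gen 0: dAAdAdAAAAAdAdAAd
gen 1: AAdAdAAAAAdAdAAdd
gen 2: AdAdAAAAAdAdAAddA
gen 3: dAdAAAAAdAdAAddAA
gen 4: AdAAAAAdAdAAddAAd
gen 5: dAAAAAdAdAAddAAdA
gen 6: AAAAAdAdAAddAAdAd
gen 7: AAAAdAdAAddAAdAdA
gen 8: AAAdAdAAddAAdAdAA
gen 9: AAdAdAAddAAdAdAAA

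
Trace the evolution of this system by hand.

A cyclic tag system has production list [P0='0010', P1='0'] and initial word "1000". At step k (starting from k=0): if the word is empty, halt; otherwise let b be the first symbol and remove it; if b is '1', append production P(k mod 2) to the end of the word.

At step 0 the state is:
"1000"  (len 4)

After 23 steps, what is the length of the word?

t=0: "1000"  (len 4)
t=1: "0000010"  (len 7)
t=2: "000010"  (len 6)
t=3: "00010"  (len 5)
t=4: "0010"  (len 4)
t=5: "010"  (len 3)
t=6: "10"  (len 2)
t=7: "00010"  (len 5)
t=8: "0010"  (len 4)
t=9: "010"  (len 3)
t=10: "10"  (len 2)
t=11: "00010"  (len 5)
t=12: "0010"  (len 4)
t=13: "010"  (len 3)
t=14: "10"  (len 2)
t=15: "00010"  (len 5)
t=16: "0010"  (len 4)
t=17: "010"  (len 3)
t=18: "10"  (len 2)
t=19: "00010"  (len 5)
t=20: "0010"  (len 4)
t=21: "010"  (len 3)
t=22: "10"  (len 2)
t=23: "00010"  (len 5)

5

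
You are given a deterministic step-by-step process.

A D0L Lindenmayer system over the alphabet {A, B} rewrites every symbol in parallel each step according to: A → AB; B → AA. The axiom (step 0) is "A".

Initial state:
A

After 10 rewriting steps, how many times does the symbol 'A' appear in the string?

k=0  A
k=1  AB
k=2  ABAA
k=3  ABAAABAB
k=4  ABAAABABABAAABAA
k=5  ABAAABABABAAABAAABAAABABABAAABAB
k=6  ABAAABABABAAABAAABAAABABABAAABABABAAABABABAAABAAABAAABABABAAABAA
k=7  ABAAABABABAAABAAABAAABABABAAABABABAAABABABAAABAAABAAABABAB…ABABAAABAAABAAABABABAAABABABAAABABABAAABAAABAAABABABAAABAB  (len 128)
k=8  ABAAABABABAAABAAABAAABABABAAABABABAAABABABAAABAAABAAABABAB…ABABAAABAAABAAABABABAAABABABAAABABABAAABAAABAAABABABAAABAA  (len 256)
k=9  ABAAABABABAAABAAABAAABABABAAABABABAAABABABAAABAAABAAABABAB…ABABAAABAAABAAABABABAAABABABAAABABABAAABAAABAAABABABAAABAB  (len 512)
k=10  ABAAABABABAAABAAABAAABABABAAABABABAAABABABAAABAAABAAABABAB…ABABAAABAAABAAABABABAAABABABAAABABABAAABAAABAAABABABAAABAA  (len 1024)

683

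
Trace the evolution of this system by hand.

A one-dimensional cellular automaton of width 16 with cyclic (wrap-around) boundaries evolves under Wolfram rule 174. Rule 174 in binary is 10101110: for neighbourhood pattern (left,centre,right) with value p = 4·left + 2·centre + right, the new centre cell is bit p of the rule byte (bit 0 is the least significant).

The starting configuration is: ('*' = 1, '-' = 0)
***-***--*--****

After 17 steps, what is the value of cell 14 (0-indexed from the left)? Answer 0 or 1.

[0] ***-***--*--****
[1] **-***--**-*****
[2] *-***--**-******
[3] -***--**-*******
[4] ***--**-*******-
[5] **--**-*******-*
[6] *--**-*******-**
[7] --**-*******-***
[8] -**-*******-***-
[9] **-*******-***--
[10] *-*******-***--*
[11] -*******-***--**
[12] *******-***--**-
[13] ******-***--**-*
[14] *****-***--**-**
[15] ****-***--**-***
[16] ***-***--**-****
[17] **-***--**-*****

1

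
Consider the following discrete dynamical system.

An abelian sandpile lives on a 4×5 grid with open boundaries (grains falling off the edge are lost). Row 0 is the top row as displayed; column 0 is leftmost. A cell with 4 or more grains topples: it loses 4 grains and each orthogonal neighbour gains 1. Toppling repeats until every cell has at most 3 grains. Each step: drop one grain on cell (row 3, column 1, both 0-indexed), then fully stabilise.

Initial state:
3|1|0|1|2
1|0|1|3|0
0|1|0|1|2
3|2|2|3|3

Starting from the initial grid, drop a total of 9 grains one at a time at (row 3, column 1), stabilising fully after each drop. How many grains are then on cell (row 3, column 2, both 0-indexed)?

0) 3|1|0|1|2
1|0|1|3|0
0|1|0|1|2
3|2|2|3|3
1) 3|1|0|1|2
1|0|1|3|0
0|1|0|1|2
3|3|2|3|3
2) 3|1|0|1|2
1|0|1|3|0
1|2|0|1|2
0|1|3|3|3
3) 3|1|0|1|2
1|0|1|3|0
1|2|0|1|2
0|2|3|3|3
4) 3|1|0|1|2
1|0|1|3|0
1|2|0|1|2
0|3|3|3|3
5) 3|1|0|1|2
1|0|1|3|0
1|3|1|2|3
1|1|1|1|0
6) 3|1|0|1|2
1|0|1|3|0
1|3|1|2|3
1|2|1|1|0
7) 3|1|0|1|2
1|0|1|3|0
1|3|1|2|3
1|3|1|1|0
8) 3|1|0|1|2
1|1|1|3|0
2|0|2|2|3
2|1|2|1|0
9) 3|1|0|1|2
1|1|1|3|0
2|0|2|2|3
2|2|2|1|0

2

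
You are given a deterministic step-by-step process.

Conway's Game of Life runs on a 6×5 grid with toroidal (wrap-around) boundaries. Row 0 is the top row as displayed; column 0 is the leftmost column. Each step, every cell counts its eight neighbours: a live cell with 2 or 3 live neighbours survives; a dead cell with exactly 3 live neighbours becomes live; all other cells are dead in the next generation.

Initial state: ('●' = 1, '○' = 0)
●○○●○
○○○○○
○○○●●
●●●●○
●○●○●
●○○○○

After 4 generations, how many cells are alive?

k=0  ●○○●○
○○○○○
○○○●●
●●●●○
●○●○●
●○○○○
k=1  ○○○○●
○○○●○
●●○●●
○○○○○
○○●○○
●○○●○
k=2  ○○○●●
○○●●○
●○●●●
●●●●●
○○○○○
○○○●●
k=3  ○○○○○
●●○○○
○○○○○
○○○○○
○●○○○
○○○●●
k=4  ●○○○●
○○○○○
○○○○○
○○○○○
○○○○○
○○○○○

2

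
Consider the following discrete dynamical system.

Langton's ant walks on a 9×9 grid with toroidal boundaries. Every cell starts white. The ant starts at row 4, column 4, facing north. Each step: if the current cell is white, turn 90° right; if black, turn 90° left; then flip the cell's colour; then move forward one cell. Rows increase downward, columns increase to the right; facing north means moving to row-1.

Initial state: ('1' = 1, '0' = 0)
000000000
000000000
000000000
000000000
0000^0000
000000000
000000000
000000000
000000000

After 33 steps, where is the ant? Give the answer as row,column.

gen 0: 000000000
000000000
000000000
000000000
0000^0000
000000000
000000000
000000000
000000000
gen 1: 000000000
000000000
000000000
000000000
00001>000
000000000
000000000
000000000
000000000
gen 2: 000000000
000000000
000000000
000000000
000011000
00000v000
000000000
000000000
000000000
gen 3: 000000000
000000000
000000000
000000000
000011000
0000<1000
000000000
000000000
000000000
gen 4: 000000000
000000000
000000000
000000000
0000^1000
000011000
000000000
000000000
000000000
gen 5: 000000000
000000000
000000000
000000000
000<01000
000011000
000000000
000000000
000000000
gen 6: 000000000
000000000
000000000
000^00000
000101000
000011000
000000000
000000000
000000000
gen 7: 000000000
000000000
000000000
0001>0000
000101000
000011000
000000000
000000000
000000000
gen 8: 000000000
000000000
000000000
000110000
0001v1000
000011000
000000000
000000000
000000000
gen 9: 000000000
000000000
000000000
000110000
000<11000
000011000
000000000
000000000
000000000
gen 10: 000000000
000000000
000000000
000110000
000011000
000v11000
000000000
000000000
000000000
gen 11: 000000000
000000000
000000000
000110000
000011000
00<111000
000000000
000000000
000000000
gen 12: 000000000
000000000
000000000
000110000
00^011000
001111000
000000000
000000000
000000000
gen 13: 000000000
000000000
000000000
000110000
001>11000
001111000
000000000
000000000
000000000
gen 14: 000000000
000000000
000000000
000110000
001111000
001v11000
000000000
000000000
000000000
gen 15: 000000000
000000000
000000000
000110000
001111000
0010>1000
000000000
000000000
000000000
gen 16: 000000000
000000000
000000000
000110000
0011^1000
001001000
000000000
000000000
000000000
gen 17: 000000000
000000000
000000000
000110000
001<01000
001001000
000000000
000000000
000000000
gen 18: 000000000
000000000
000000000
000110000
001001000
001v01000
000000000
000000000
000000000
gen 19: 000000000
000000000
000000000
000110000
001001000
00<101000
000000000
000000000
000000000
gen 20: 000000000
000000000
000000000
000110000
001001000
000101000
00v000000
000000000
000000000
gen 21: 000000000
000000000
000000000
000110000
001001000
000101000
0<1000000
000000000
000000000
gen 22: 000000000
000000000
000000000
000110000
001001000
0^0101000
011000000
000000000
000000000
gen 23: 000000000
000000000
000000000
000110000
001001000
01>101000
011000000
000000000
000000000
gen 24: 000000000
000000000
000000000
000110000
001001000
011101000
01v000000
000000000
000000000
gen 25: 000000000
000000000
000000000
000110000
001001000
011101000
010>00000
000000000
000000000
gen 26: 000000000
000000000
000000000
000110000
001001000
011101000
010100000
000v00000
000000000
gen 27: 000000000
000000000
000000000
000110000
001001000
011101000
010100000
00<100000
000000000
gen 28: 000000000
000000000
000000000
000110000
001001000
011101000
01^100000
001100000
000000000
gen 29: 000000000
000000000
000000000
000110000
001001000
011101000
011>00000
001100000
000000000
gen 30: 000000000
000000000
000000000
000110000
001001000
011^01000
011000000
001100000
000000000
gen 31: 000000000
000000000
000000000
000110000
001001000
01<001000
011000000
001100000
000000000
gen 32: 000000000
000000000
000000000
000110000
001001000
010001000
01v000000
001100000
000000000
gen 33: 000000000
000000000
000000000
000110000
001001000
010001000
010>00000
001100000
000000000

6,3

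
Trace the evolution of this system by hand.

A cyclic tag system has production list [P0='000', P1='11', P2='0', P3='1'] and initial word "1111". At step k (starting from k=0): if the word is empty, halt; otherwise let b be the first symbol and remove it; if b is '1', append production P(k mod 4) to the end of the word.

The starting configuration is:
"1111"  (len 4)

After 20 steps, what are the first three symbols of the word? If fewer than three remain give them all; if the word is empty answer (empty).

(empty)

0) "1111"  (len 4)
1) "111000"  (len 6)
2) "1100011"  (len 7)
3) "1000110"  (len 7)
4) "0001101"  (len 7)
5) "001101"  (len 6)
6) "01101"  (len 5)
7) "1101"  (len 4)
8) "1011"  (len 4)
9) "011000"  (len 6)
10) "11000"  (len 5)
11) "10000"  (len 5)
12) "00001"  (len 5)
13) "0001"  (len 4)
14) "001"  (len 3)
15) "01"  (len 2)
16) "1"  (len 1)
17) "000"  (len 3)
18) "00"  (len 2)
19) "0"  (len 1)
20) (halted — word empty)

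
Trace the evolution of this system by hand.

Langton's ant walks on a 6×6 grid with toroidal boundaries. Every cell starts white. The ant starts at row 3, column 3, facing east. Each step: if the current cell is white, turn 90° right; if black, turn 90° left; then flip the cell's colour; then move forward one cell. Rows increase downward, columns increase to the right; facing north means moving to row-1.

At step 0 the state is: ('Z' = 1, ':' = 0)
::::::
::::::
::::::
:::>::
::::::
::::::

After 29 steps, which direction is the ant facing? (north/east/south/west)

south

step 0: ::::::
::::::
::::::
:::>::
::::::
::::::
step 1: ::::::
::::::
::::::
:::Z::
:::v::
::::::
step 2: ::::::
::::::
::::::
:::Z::
::<Z::
::::::
step 3: ::::::
::::::
::::::
::^Z::
::ZZ::
::::::
step 4: ::::::
::::::
::::::
::Z>::
::ZZ::
::::::
step 5: ::::::
::::::
:::^::
::Z:::
::ZZ::
::::::
step 6: ::::::
::::::
:::Z>:
::Z:::
::ZZ::
::::::
step 7: ::::::
::::::
:::ZZ:
::Z:v:
::ZZ::
::::::
step 8: ::::::
::::::
:::ZZ:
::Z<Z:
::ZZ::
::::::
step 9: ::::::
::::::
:::^Z:
::ZZZ:
::ZZ::
::::::
step 10: ::::::
::::::
::<:Z:
::ZZZ:
::ZZ::
::::::
step 11: ::::::
::^:::
::Z:Z:
::ZZZ:
::ZZ::
::::::
step 12: ::::::
::Z>::
::Z:Z:
::ZZZ:
::ZZ::
::::::
step 13: ::::::
::ZZ::
::ZvZ:
::ZZZ:
::ZZ::
::::::
step 14: ::::::
::ZZ::
::<ZZ:
::ZZZ:
::ZZ::
::::::
step 15: ::::::
::ZZ::
:::ZZ:
::vZZ:
::ZZ::
::::::
step 16: ::::::
::ZZ::
:::ZZ:
:::>Z:
::ZZ::
::::::
step 17: ::::::
::ZZ::
:::^Z:
::::Z:
::ZZ::
::::::
step 18: ::::::
::ZZ::
::<:Z:
::::Z:
::ZZ::
::::::
step 19: ::::::
::^Z::
::Z:Z:
::::Z:
::ZZ::
::::::
step 20: ::::::
:<:Z::
::Z:Z:
::::Z:
::ZZ::
::::::
step 21: :^::::
:Z:Z::
::Z:Z:
::::Z:
::ZZ::
::::::
step 22: :Z>:::
:Z:Z::
::Z:Z:
::::Z:
::ZZ::
::::::
step 23: :ZZ:::
:ZvZ::
::Z:Z:
::::Z:
::ZZ::
::::::
step 24: :ZZ:::
:<ZZ::
::Z:Z:
::::Z:
::ZZ::
::::::
step 25: :ZZ:::
::ZZ::
:vZ:Z:
::::Z:
::ZZ::
::::::
step 26: :ZZ:::
::ZZ::
<ZZ:Z:
::::Z:
::ZZ::
::::::
step 27: :ZZ:::
^:ZZ::
ZZZ:Z:
::::Z:
::ZZ::
::::::
step 28: :ZZ:::
Z>ZZ::
ZZZ:Z:
::::Z:
::ZZ::
::::::
step 29: :ZZ:::
ZZZZ::
ZvZ:Z:
::::Z:
::ZZ::
::::::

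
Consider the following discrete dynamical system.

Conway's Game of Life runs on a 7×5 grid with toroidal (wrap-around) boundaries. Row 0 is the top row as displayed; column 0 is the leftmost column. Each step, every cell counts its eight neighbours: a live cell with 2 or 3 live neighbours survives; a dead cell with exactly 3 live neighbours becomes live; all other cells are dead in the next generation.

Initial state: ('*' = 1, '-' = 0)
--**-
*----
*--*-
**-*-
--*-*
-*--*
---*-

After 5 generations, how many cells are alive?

step 0: --**-
*----
*--*-
**-*-
--*-*
-*--*
---*-
step 1: --***
-***-
*-*--
**-*-
--*-*
*-*-*
---**
step 2: **---
*----
*----
*--*-
--*--
***--
-*---
step 3: **---
*---*
**---
-*--*
*-***
*-*--
-----
step 4: **--*
----*
-*---
-----
--*--
*-*--
*----
step 5: -*--*
-*--*
-----
-----
-*---
-----
-----

5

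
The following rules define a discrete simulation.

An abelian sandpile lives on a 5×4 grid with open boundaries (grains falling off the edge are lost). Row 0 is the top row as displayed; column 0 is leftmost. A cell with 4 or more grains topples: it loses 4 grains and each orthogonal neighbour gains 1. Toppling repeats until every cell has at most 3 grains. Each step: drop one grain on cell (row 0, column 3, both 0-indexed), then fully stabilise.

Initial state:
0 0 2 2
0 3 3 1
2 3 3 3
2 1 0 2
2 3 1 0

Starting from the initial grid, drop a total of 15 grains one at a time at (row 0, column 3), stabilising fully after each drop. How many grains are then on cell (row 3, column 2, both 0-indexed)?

[0] 0 0 2 2
0 3 3 1
2 3 3 3
2 1 0 2
2 3 1 0
[1] 0 0 2 3
0 3 3 1
2 3 3 3
2 1 0 2
2 3 1 0
[2] 0 0 3 0
0 3 3 2
2 3 3 3
2 1 0 2
2 3 1 0
[3] 0 0 3 1
0 3 3 2
2 3 3 3
2 1 0 2
2 3 1 0
[4] 0 0 3 2
0 3 3 2
2 3 3 3
2 1 0 2
2 3 1 0
[5] 0 0 3 3
0 3 3 2
2 3 3 3
2 1 0 2
2 3 1 0
[6] 0 2 1 2
1 1 3 1
3 1 2 1
2 2 1 3
2 3 1 0
[7] 0 2 1 3
1 1 3 1
3 1 2 1
2 2 1 3
2 3 1 0
[8] 0 2 2 0
1 1 3 2
3 1 2 1
2 2 1 3
2 3 1 0
[9] 0 2 2 1
1 1 3 2
3 1 2 1
2 2 1 3
2 3 1 0
[10] 0 2 2 2
1 1 3 2
3 1 2 1
2 2 1 3
2 3 1 0
[11] 0 2 2 3
1 1 3 2
3 1 2 1
2 2 1 3
2 3 1 0
[12] 0 2 3 0
1 1 3 3
3 1 2 1
2 2 1 3
2 3 1 0
[13] 0 2 3 1
1 1 3 3
3 1 2 1
2 2 1 3
2 3 1 0
[14] 0 2 3 2
1 1 3 3
3 1 2 1
2 2 1 3
2 3 1 0
[15] 0 2 3 3
1 1 3 3
3 1 2 1
2 2 1 3
2 3 1 0

1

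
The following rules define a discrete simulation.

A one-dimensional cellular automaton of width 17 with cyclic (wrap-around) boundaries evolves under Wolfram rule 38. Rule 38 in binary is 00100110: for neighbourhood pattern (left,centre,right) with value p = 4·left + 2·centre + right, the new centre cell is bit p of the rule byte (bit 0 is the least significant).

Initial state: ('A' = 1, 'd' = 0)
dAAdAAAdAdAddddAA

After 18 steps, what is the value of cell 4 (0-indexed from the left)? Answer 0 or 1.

1

k=0  dAAdAAAdAdAddddAA
k=1  AddAdddAAAAdddAdd
k=2  AdAAddAddddddAAdA
k=3  dAdddAAdddddAddAd
k=4  AAddAddddddAAdAAd
k=5  dddAAdddddAddAddA
k=6  ddAddddddAAdAAdAA
k=7  dAAdddddAddAddAdd
k=8  AddddddAAdAAdAAdd
k=9  AdddddAddAddAdddA
k=10  dddddAAdAAdAAddAd
k=11  ddddAddAddAdddAAd
k=12  dddAAdAAdAAddAddd
k=13  ddAddAddAdddAAddd
k=14  dAAdAAdAAddAddddd
k=15  AddAddAdddAAddddd
k=16  AdAAdAAddAddddddA
k=17  dAddAdddAAdddddAd
k=18  AAdAAddAddddddAAd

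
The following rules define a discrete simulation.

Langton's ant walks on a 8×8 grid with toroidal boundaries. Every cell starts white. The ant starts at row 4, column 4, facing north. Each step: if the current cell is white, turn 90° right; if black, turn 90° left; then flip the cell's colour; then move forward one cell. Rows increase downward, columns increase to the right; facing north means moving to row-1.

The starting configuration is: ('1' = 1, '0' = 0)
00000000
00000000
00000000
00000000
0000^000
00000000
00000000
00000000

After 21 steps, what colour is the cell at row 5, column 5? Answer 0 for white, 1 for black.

t=0: 00000000
00000000
00000000
00000000
0000^000
00000000
00000000
00000000
t=1: 00000000
00000000
00000000
00000000
00001>00
00000000
00000000
00000000
t=2: 00000000
00000000
00000000
00000000
00001100
00000v00
00000000
00000000
t=3: 00000000
00000000
00000000
00000000
00001100
0000<100
00000000
00000000
t=4: 00000000
00000000
00000000
00000000
0000^100
00001100
00000000
00000000
t=5: 00000000
00000000
00000000
00000000
000<0100
00001100
00000000
00000000
t=6: 00000000
00000000
00000000
000^0000
00010100
00001100
00000000
00000000
t=7: 00000000
00000000
00000000
0001>000
00010100
00001100
00000000
00000000
t=8: 00000000
00000000
00000000
00011000
0001v100
00001100
00000000
00000000
t=9: 00000000
00000000
00000000
00011000
000<1100
00001100
00000000
00000000
t=10: 00000000
00000000
00000000
00011000
00001100
000v1100
00000000
00000000
t=11: 00000000
00000000
00000000
00011000
00001100
00<11100
00000000
00000000
t=12: 00000000
00000000
00000000
00011000
00^01100
00111100
00000000
00000000
t=13: 00000000
00000000
00000000
00011000
001>1100
00111100
00000000
00000000
t=14: 00000000
00000000
00000000
00011000
00111100
001v1100
00000000
00000000
t=15: 00000000
00000000
00000000
00011000
00111100
0010>100
00000000
00000000
t=16: 00000000
00000000
00000000
00011000
0011^100
00100100
00000000
00000000
t=17: 00000000
00000000
00000000
00011000
001<0100
00100100
00000000
00000000
t=18: 00000000
00000000
00000000
00011000
00100100
001v0100
00000000
00000000
t=19: 00000000
00000000
00000000
00011000
00100100
00<10100
00000000
00000000
t=20: 00000000
00000000
00000000
00011000
00100100
00010100
00v00000
00000000
t=21: 00000000
00000000
00000000
00011000
00100100
00010100
0<100000
00000000

1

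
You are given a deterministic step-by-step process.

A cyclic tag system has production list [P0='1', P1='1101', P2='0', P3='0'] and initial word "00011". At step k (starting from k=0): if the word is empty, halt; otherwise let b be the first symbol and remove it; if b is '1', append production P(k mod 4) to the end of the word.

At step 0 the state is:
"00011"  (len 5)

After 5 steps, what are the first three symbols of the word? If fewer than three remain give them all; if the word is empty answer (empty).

step 0: "00011"  (len 5)
step 1: "0011"  (len 4)
step 2: "011"  (len 3)
step 3: "11"  (len 2)
step 4: "10"  (len 2)
step 5: "01"  (len 2)

01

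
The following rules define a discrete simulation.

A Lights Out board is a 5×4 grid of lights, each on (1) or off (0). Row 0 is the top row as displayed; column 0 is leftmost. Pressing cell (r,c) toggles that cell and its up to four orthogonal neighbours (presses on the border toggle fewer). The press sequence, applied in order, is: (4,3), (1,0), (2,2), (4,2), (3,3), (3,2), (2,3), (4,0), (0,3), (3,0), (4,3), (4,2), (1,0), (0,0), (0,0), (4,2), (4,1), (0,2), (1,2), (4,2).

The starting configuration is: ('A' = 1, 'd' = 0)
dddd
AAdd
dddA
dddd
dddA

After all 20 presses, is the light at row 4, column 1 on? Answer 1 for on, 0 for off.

0

gen 0: dddd
AAdd
dddA
dddd
dddA
gen 1: dddd
AAdd
dddA
dddA
ddAd
gen 2: Addd
dddd
AddA
dddA
ddAd
gen 3: Addd
ddAd
AAAd
ddAA
ddAd
gen 4: Addd
ddAd
AAAd
dddA
dAdA
gen 5: Addd
ddAd
AAAA
ddAd
dAdd
gen 6: Addd
ddAd
AAdA
dAdA
dAAd
gen 7: Addd
ddAA
AAAd
dAdd
dAAd
gen 8: Addd
ddAA
AAAd
AAdd
AdAd
gen 9: AdAA
ddAd
AAAd
AAdd
AdAd
gen 10: AdAA
ddAd
dAAd
dddd
ddAd
gen 11: AdAA
ddAd
dAAd
dddA
dddA
gen 12: AdAA
ddAd
dAAd
ddAA
dAAd
gen 13: ddAA
AAAd
AAAd
ddAA
dAAd
gen 14: AAAA
dAAd
AAAd
ddAA
dAAd
gen 15: ddAA
AAAd
AAAd
ddAA
dAAd
gen 16: ddAA
AAAd
AAAd
dddA
dddA
gen 17: ddAA
AAAd
AAAd
dAdA
AAAA
gen 18: dAdd
AAdd
AAAd
dAdA
AAAA
gen 19: dAAd
AdAA
AAdd
dAdA
AAAA
gen 20: dAAd
AdAA
AAdd
dAAA
Addd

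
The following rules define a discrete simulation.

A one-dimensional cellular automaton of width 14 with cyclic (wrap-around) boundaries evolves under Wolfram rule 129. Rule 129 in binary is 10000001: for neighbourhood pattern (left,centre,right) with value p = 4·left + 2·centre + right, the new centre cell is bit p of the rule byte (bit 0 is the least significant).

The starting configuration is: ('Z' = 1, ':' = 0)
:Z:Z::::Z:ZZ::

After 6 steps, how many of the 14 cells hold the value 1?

14

gen 0: :Z:Z::::Z:ZZ::
gen 1: :::::ZZ::::::Z
gen 2: :ZZZ::::ZZZZ::
gen 3: ::Z::ZZ::ZZ::Z
gen 4: ::::::::::::::
gen 5: ZZZZZZZZZZZZZZ
gen 6: ZZZZZZZZZZZZZZ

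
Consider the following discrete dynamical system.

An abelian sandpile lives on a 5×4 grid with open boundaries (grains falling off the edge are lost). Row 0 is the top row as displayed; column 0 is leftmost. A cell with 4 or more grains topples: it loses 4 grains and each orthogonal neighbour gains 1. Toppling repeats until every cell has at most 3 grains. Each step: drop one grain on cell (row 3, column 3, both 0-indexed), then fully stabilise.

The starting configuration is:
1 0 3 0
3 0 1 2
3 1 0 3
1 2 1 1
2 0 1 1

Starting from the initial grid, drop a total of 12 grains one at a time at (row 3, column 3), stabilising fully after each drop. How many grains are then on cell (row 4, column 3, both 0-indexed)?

t=0: 1 0 3 0
3 0 1 2
3 1 0 3
1 2 1 1
2 0 1 1
t=1: 1 0 3 0
3 0 1 2
3 1 0 3
1 2 1 2
2 0 1 1
t=2: 1 0 3 0
3 0 1 2
3 1 0 3
1 2 1 3
2 0 1 1
t=3: 1 0 3 0
3 0 1 3
3 1 1 0
1 2 2 1
2 0 1 2
t=4: 1 0 3 0
3 0 1 3
3 1 1 0
1 2 2 2
2 0 1 2
t=5: 1 0 3 0
3 0 1 3
3 1 1 0
1 2 2 3
2 0 1 2
t=6: 1 0 3 0
3 0 1 3
3 1 1 1
1 2 3 0
2 0 1 3
t=7: 1 0 3 0
3 0 1 3
3 1 1 1
1 2 3 1
2 0 1 3
t=8: 1 0 3 0
3 0 1 3
3 1 1 1
1 2 3 2
2 0 1 3
t=9: 1 0 3 0
3 0 1 3
3 1 1 1
1 2 3 3
2 0 1 3
t=10: 1 0 3 0
3 0 1 3
3 1 2 2
1 3 0 2
2 0 3 0
t=11: 1 0 3 0
3 0 1 3
3 1 2 2
1 3 0 3
2 0 3 0
t=12: 1 0 3 0
3 0 1 3
3 1 2 3
1 3 1 0
2 0 3 1

1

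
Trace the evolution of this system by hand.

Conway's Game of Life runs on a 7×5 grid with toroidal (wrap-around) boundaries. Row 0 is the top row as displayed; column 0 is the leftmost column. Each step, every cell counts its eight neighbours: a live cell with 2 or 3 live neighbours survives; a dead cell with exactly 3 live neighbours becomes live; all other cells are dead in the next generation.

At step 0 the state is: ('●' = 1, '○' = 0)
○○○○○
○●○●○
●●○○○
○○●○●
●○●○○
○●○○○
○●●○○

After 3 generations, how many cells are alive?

10

step 0: ○○○○○
○●○●○
●●○○○
○○●○●
●○●○○
○●○○○
○●●○○
step 1: ○●○○○
●●●○○
●●○●●
○○●●●
●○●●○
●○○○○
○●●○○
step 2: ○○○○○
○○○●○
○○○○○
○○○○○
●○●○○
●○○●●
●●●○○
step 3: ○●●○○
○○○○○
○○○○○
○○○○○
●●○●○
○○○●○
●●●●○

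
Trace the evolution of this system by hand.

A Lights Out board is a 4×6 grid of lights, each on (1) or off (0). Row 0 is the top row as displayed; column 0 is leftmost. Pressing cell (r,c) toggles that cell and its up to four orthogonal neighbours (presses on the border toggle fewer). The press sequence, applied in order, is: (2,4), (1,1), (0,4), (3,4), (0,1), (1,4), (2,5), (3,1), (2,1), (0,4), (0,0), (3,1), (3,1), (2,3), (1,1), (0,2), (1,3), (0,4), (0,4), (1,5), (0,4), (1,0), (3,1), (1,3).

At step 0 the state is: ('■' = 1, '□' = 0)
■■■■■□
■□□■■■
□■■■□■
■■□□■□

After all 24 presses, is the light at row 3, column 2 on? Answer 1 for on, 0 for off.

[0] ■■■■■□
■□□■■■
□■■■□■
■■□□■□
[1] ■■■■■□
■□□■□■
□■■□■□
■■□□□□
[2] ■□■■■□
□■■■□■
□□■□■□
■■□□□□
[3] ■□■□□■
□■■■■■
□□■□■□
■■□□□□
[4] ■□■□□■
□■■■■■
□□■□□□
■■□■■■
[5] □■□□□■
□□■■■■
□□■□□□
■■□■■■
[6] □■□□■■
□□■□□□
□□■□■□
■■□■■■
[7] □■□□■■
□□■□□■
□□■□□■
■■□■■□
[8] □■□□■■
□□■□□■
□■■□□■
□□■■■□
[9] □■□□■■
□■■□□■
■□□□□■
□■■■■□
[10] □■□■□□
□■■□■■
■□□□□■
□■■■■□
[11] ■□□■□□
■■■□■■
■□□□□■
□■■■■□
[12] ■□□■□□
■■■□■■
■■□□□■
■□□■■□
[13] ■□□■□□
■■■□■■
■□□□□■
□■■■■□
[14] ■□□■□□
■■■■■■
■□■■■■
□■■□■□
[15] ■■□■□□
□□□■■■
■■■■■■
□■■□■□
[16] ■□■□□□
□□■■■■
■■■■■■
□■■□■□
[17] ■□■■□□
□□□□□■
■■■□■■
□■■□■□
[18] ■□■□■■
□□□□■■
■■■□■■
□■■□■□
[19] ■□■■□□
□□□□□■
■■■□■■
□■■□■□
[20] ■□■■□■
□□□□■□
■■■□■□
□■■□■□
[21] ■□■□■□
□□□□□□
■■■□■□
□■■□■□
[22] □□■□■□
■■□□□□
□■■□■□
□■■□■□
[23] □□■□■□
■■□□□□
□□■□■□
■□□□■□
[24] □□■■■□
■■■■■□
□□■■■□
■□□□■□

0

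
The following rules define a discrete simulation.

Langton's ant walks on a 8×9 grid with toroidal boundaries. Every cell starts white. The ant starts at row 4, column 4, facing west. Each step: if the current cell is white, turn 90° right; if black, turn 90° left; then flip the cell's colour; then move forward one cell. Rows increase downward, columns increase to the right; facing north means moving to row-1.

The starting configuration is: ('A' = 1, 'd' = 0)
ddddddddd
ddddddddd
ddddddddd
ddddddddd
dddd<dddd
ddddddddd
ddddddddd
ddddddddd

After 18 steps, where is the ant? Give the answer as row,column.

5,5

[0] ddddddddd
ddddddddd
ddddddddd
ddddddddd
dddd<dddd
ddddddddd
ddddddddd
ddddddddd
[1] ddddddddd
ddddddddd
ddddddddd
dddd^dddd
ddddAdddd
ddddddddd
ddddddddd
ddddddddd
[2] ddddddddd
ddddddddd
ddddddddd
ddddA>ddd
ddddAdddd
ddddddddd
ddddddddd
ddddddddd
[3] ddddddddd
ddddddddd
ddddddddd
ddddAAddd
ddddAvddd
ddddddddd
ddddddddd
ddddddddd
[4] ddddddddd
ddddddddd
ddddddddd
ddddAAddd
dddd<Addd
ddddddddd
ddddddddd
ddddddddd
[5] ddddddddd
ddddddddd
ddddddddd
ddddAAddd
dddddAddd
ddddvdddd
ddddddddd
ddddddddd
[6] ddddddddd
ddddddddd
ddddddddd
ddddAAddd
dddddAddd
ddd<Adddd
ddddddddd
ddddddddd
[7] ddddddddd
ddddddddd
ddddddddd
ddddAAddd
ddd^dAddd
dddAAdddd
ddddddddd
ddddddddd
[8] ddddddddd
ddddddddd
ddddddddd
ddddAAddd
dddA>Addd
dddAAdddd
ddddddddd
ddddddddd
[9] ddddddddd
ddddddddd
ddddddddd
ddddAAddd
dddAAAddd
dddAvdddd
ddddddddd
ddddddddd
[10] ddddddddd
ddddddddd
ddddddddd
ddddAAddd
dddAAAddd
dddAd>ddd
ddddddddd
ddddddddd
[11] ddddddddd
ddddddddd
ddddddddd
ddddAAddd
dddAAAddd
dddAdAddd
dddddvddd
ddddddddd
[12] ddddddddd
ddddddddd
ddddddddd
ddddAAddd
dddAAAddd
dddAdAddd
dddd<Addd
ddddddddd
[13] ddddddddd
ddddddddd
ddddddddd
ddddAAddd
dddAAAddd
dddA^Addd
ddddAAddd
ddddddddd
[14] ddddddddd
ddddddddd
ddddddddd
ddddAAddd
dddAAAddd
dddAA>ddd
ddddAAddd
ddddddddd
[15] ddddddddd
ddddddddd
ddddddddd
ddddAAddd
dddAA^ddd
dddAAdddd
ddddAAddd
ddddddddd
[16] ddddddddd
ddddddddd
ddddddddd
ddddAAddd
dddA<dddd
dddAAdddd
ddddAAddd
ddddddddd
[17] ddddddddd
ddddddddd
ddddddddd
ddddAAddd
dddAddddd
dddAvdddd
ddddAAddd
ddddddddd
[18] ddddddddd
ddddddddd
ddddddddd
ddddAAddd
dddAddddd
dddAd>ddd
ddddAAddd
ddddddddd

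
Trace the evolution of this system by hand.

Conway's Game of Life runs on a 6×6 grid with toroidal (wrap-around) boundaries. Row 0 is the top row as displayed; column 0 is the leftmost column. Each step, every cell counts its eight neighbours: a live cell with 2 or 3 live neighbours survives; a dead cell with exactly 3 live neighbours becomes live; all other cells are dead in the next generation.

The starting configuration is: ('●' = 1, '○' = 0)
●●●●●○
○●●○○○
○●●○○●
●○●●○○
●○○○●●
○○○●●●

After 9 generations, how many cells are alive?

gen 0: ●●●●●○
○●●○○○
○●●○○●
●○●●○○
●○○○●●
○○○●●●
gen 1: ●○○○○○
○○○○●●
○○○○○○
○○●●○○
●●●○○○
○○○○○○
gen 2: ○○○○○●
○○○○○●
○○○●●○
○○●●○○
○●●●○○
●○○○○○
gen 3: ●○○○○●
○○○○○●
○○●●●○
○●○○○○
○●○●○○
●●●○○○
gen 4: ○○○○○●
●○○●○●
○○●●●○
○●○○●○
○○○○○○
○○●○○●
gen 5: ○○○○○●
●○●●○●
●●●○○○
○○●○●○
○○○○○○
○○○○○○
gen 6: ●○○○●●
○○●●●●
●○○○●○
○○●●○○
○○○○○○
○○○○○○
gen 7: ●○○○○○
○●○○○○
○●○○○○
○○○●○○
○○○○○○
○○○○○●
gen 8: ●○○○○○
●●○○○○
○○●○○○
○○○○○○
○○○○○○
○○○○○○
gen 9: ●●○○○○
●●○○○○
○●○○○○
○○○○○○
○○○○○○
○○○○○○

5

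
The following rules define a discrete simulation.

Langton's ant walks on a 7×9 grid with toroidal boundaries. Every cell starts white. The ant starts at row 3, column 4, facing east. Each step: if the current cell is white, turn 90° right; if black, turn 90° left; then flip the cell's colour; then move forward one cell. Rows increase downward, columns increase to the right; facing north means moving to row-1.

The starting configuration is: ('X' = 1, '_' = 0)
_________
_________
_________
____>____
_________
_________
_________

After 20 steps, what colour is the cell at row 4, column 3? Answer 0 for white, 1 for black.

1

step 0: _________
_________
_________
____>____
_________
_________
_________
step 1: _________
_________
_________
____X____
____v____
_________
_________
step 2: _________
_________
_________
____X____
___<X____
_________
_________
step 3: _________
_________
_________
___^X____
___XX____
_________
_________
step 4: _________
_________
_________
___X>____
___XX____
_________
_________
step 5: _________
_________
____^____
___X_____
___XX____
_________
_________
step 6: _________
_________
____X>___
___X_____
___XX____
_________
_________
step 7: _________
_________
____XX___
___X_v___
___XX____
_________
_________
step 8: _________
_________
____XX___
___X<X___
___XX____
_________
_________
step 9: _________
_________
____^X___
___XXX___
___XX____
_________
_________
step 10: _________
_________
___<_X___
___XXX___
___XX____
_________
_________
step 11: _________
___^_____
___X_X___
___XXX___
___XX____
_________
_________
step 12: _________
___X>____
___X_X___
___XXX___
___XX____
_________
_________
step 13: _________
___XX____
___XvX___
___XXX___
___XX____
_________
_________
step 14: _________
___XX____
___<XX___
___XXX___
___XX____
_________
_________
step 15: _________
___XX____
____XX___
___vXX___
___XX____
_________
_________
step 16: _________
___XX____
____XX___
____>X___
___XX____
_________
_________
step 17: _________
___XX____
____^X___
_____X___
___XX____
_________
_________
step 18: _________
___XX____
___<_X___
_____X___
___XX____
_________
_________
step 19: _________
___^X____
___X_X___
_____X___
___XX____
_________
_________
step 20: _________
__<_X____
___X_X___
_____X___
___XX____
_________
_________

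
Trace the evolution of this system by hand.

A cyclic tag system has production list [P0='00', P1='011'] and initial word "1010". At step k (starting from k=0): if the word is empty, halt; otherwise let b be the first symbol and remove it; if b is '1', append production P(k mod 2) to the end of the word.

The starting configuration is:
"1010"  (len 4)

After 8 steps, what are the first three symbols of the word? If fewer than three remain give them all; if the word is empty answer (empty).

(empty)

step 0: "1010"  (len 4)
step 1: "01000"  (len 5)
step 2: "1000"  (len 4)
step 3: "00000"  (len 5)
step 4: "0000"  (len 4)
step 5: "000"  (len 3)
step 6: "00"  (len 2)
step 7: "0"  (len 1)
step 8: (halted — word empty)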